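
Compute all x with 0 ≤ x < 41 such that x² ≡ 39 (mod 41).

41 ≡ 1 (mod 4), so we find a root by search.
Trying successive values, 11² = 121 ≡ 39 (mod 41). The other root is 41 − 11 = 30.

11, 30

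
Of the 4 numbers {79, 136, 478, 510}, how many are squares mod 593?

(79/593) = +1 → QR.
(136/593) = +1 → QR.
(478/593) = -1 → non-residue.
(510/593) = +1 → QR.
Total quadratic residues among the 4: 3.

3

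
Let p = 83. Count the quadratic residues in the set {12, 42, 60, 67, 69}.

(12/83) = +1 → QR.
(42/83) = -1 → non-residue.
(60/83) = -1 → non-residue.
(67/83) = -1 → non-residue.
(69/83) = +1 → QR.
Total quadratic residues among the 5: 2.

2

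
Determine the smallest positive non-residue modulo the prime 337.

(2/337) = +1, so 2 is a residue.
(3/337) = +1, so 3 is a residue.
(4/337) = +1, so 4 is a residue.
(5/337) = −1, so 5 is the smallest positive non-residue mod 337.

5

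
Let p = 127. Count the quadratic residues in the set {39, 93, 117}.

(39/127) = -1 → non-residue.
(93/127) = -1 → non-residue.
(117/127) = +1 → QR.
Total quadratic residues among the 3: 1.

1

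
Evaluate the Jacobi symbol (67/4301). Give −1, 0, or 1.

Reciprocity: 67 ≡ 3 and 4301 ≡ 1 (mod 4), so (67/4301) = +(4301/67).
Reduce top mod 67: now compute (13/67).
Reciprocity: 13 ≡ 1 and 67 ≡ 3 (mod 4), so (13/67) = +(67/13).
Reduce top mod 13: now compute (2/13).
Pull out 2: since 13 ≡ 5 (mod 8), (2/13) = -1.
Reached (1/13) = 1. Collecting the sign flips along the way, the symbol is -1.

-1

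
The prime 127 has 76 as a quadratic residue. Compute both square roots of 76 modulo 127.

Since 127 ≡ 3 (mod 4), a square root of 76 is 76^((127+1)/4) = 76^32 mod 127.
Repeated squaring: 76^2≡61, 76^4≡38, 76^8≡47, 76^16≡50, 76^32≡87 (mod 127).
76^32 = 76^(32) ≡ 87 (mod 127).
Check: 87² = 7569 ≡ 76 (mod 127). The two roots are 40 and 87.

40, 87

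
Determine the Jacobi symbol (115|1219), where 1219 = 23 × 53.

0

Reciprocity: 115 ≡ 3 and 1219 ≡ 3 (mod 4), so (115/1219) = −(1219/115).
Reduce top mod 115: now compute (69/115).
Reciprocity: 69 ≡ 1 and 115 ≡ 3 (mod 4), so (69/115) = +(115/69).
Reduce top mod 69: now compute (46/69).
Pull out 2: since 69 ≡ 5 (mod 8), (2/69) = -1.
Reciprocity: 23 ≡ 3 and 69 ≡ 1 (mod 4), so (23/69) = +(69/23).
Reduce top mod 23: now compute (0/23).
Top reduces to 0: gcd > 1, so the symbol is 0.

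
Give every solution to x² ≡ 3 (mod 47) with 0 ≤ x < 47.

Since 47 ≡ 3 (mod 4), a square root of 3 is 3^((47+1)/4) = 3^12 mod 47.
Repeated squaring: 3^2≡9, 3^4≡34, 3^8≡28 (mod 47).
3^12 = 3^(8+4) ≡ 12 (mod 47).
Check: 12² = 144 ≡ 3 (mod 47). The two roots are 12 and 35.

12, 35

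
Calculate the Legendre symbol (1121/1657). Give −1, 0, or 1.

Reciprocity: 1121 ≡ 1 and 1657 ≡ 1 (mod 4), so (1121/1657) = +(1657/1121).
Reduce top mod 1121: now compute (536/1121).
Pull out 2^3: since 1121 ≡ 1 (mod 8), (2/1121) = +1, so (2/1121)^3 = +1.
Reciprocity: 67 ≡ 3 and 1121 ≡ 1 (mod 4), so (67/1121) = +(1121/67).
Reduce top mod 67: now compute (49/67).
Reciprocity: 49 ≡ 1 and 67 ≡ 3 (mod 4), so (49/67) = +(67/49).
Reduce top mod 49: now compute (18/49).
Pull out 2: since 49 ≡ 1 (mod 8), (2/49) = +1.
Reciprocity: 9 ≡ 1 and 49 ≡ 1 (mod 4), so (9/49) = +(49/9).
Reduce top mod 9: now compute (4/9).
Pull out 2^2: since 9 ≡ 1 (mod 8), (2/9) = +1, so (2/9)^2 = +1.
Reached (1/9) = 1. Collecting the sign flips along the way, the symbol is +1.

1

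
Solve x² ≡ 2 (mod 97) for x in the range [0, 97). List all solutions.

97 ≡ 1 (mod 4), so we find a root by search.
Trying successive values, 14² = 196 ≡ 2 (mod 97). The other root is 97 − 14 = 83.

14, 83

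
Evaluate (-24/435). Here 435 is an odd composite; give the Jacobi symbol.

0

First reduce: -24 ≡ 411 (mod 435).
Reciprocity: 411 ≡ 3 and 435 ≡ 3 (mod 4), so (411/435) = −(435/411).
Reduce top mod 411: now compute (24/411).
Pull out 2^3: since 411 ≡ 3 (mod 8), (2/411) = -1, so (2/411)^3 = -1.
Reciprocity: 3 ≡ 3 and 411 ≡ 3 (mod 4), so (3/411) = −(411/3).
Reduce top mod 3: now compute (0/3).
Top reduces to 0: gcd > 1, so the symbol is 0.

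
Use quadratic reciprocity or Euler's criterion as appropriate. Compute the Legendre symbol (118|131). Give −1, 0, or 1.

-1

Pull out 2: since 131 ≡ 3 (mod 8), (2/131) = -1.
Reciprocity: 59 ≡ 3 and 131 ≡ 3 (mod 4), so (59/131) = −(131/59).
Reduce top mod 59: now compute (13/59).
Reciprocity: 13 ≡ 1 and 59 ≡ 3 (mod 4), so (13/59) = +(59/13).
Reduce top mod 13: now compute (7/13).
Reciprocity: 7 ≡ 3 and 13 ≡ 1 (mod 4), so (7/13) = +(13/7).
Reduce top mod 7: now compute (6/7).
Pull out 2: since 7 ≡ 7 (mod 8), (2/7) = +1.
Reciprocity: 3 ≡ 3 and 7 ≡ 3 (mod 4), so (3/7) = −(7/3).
Reduce top mod 3: now compute (1/3).
Reached (1/3) = 1. Collecting the sign flips along the way, the symbol is -1.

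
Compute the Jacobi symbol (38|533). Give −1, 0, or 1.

-1

Pull out 2: since 533 ≡ 5 (mod 8), (2/533) = -1.
Reciprocity: 19 ≡ 3 and 533 ≡ 1 (mod 4), so (19/533) = +(533/19).
Reduce top mod 19: now compute (1/19).
Reached (1/19) = 1. Collecting the sign flips along the way, the symbol is -1.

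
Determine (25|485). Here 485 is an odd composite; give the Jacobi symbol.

0

Reciprocity: 25 ≡ 1 and 485 ≡ 1 (mod 4), so (25/485) = +(485/25).
Reduce top mod 25: now compute (10/25).
Pull out 2: since 25 ≡ 1 (mod 8), (2/25) = +1.
Reciprocity: 5 ≡ 1 and 25 ≡ 1 (mod 4), so (5/25) = +(25/5).
Reduce top mod 5: now compute (0/5).
Top reduces to 0: gcd > 1, so the symbol is 0.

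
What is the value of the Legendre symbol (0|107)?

Top reduces to 0: gcd > 1, so the symbol is 0.

0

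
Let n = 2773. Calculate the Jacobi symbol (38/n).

1

Pull out 2: since 2773 ≡ 5 (mod 8), (2/2773) = -1.
Reciprocity: 19 ≡ 3 and 2773 ≡ 1 (mod 4), so (19/2773) = +(2773/19).
Reduce top mod 19: now compute (18/19).
Pull out 2: since 19 ≡ 3 (mod 8), (2/19) = -1.
Reciprocity: 9 ≡ 1 and 19 ≡ 3 (mod 4), so (9/19) = +(19/9).
Reduce top mod 9: now compute (1/9).
Reached (1/9) = 1. Collecting the sign flips along the way, the symbol is +1.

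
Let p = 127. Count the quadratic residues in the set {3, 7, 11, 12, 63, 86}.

(3/127) = -1 → non-residue.
(7/127) = -1 → non-residue.
(11/127) = +1 → QR.
(12/127) = -1 → non-residue.
(63/127) = -1 → non-residue.
(86/127) = -1 → non-residue.
Total quadratic residues among the 6: 1.

1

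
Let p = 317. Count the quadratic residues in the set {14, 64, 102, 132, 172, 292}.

(14/317) = -1 → non-residue.
(64/317) = +1 → QR.
(102/317) = -1 → non-residue.
(132/317) = -1 → non-residue.
(172/317) = +1 → QR.
(292/317) = +1 → QR.
Total quadratic residues among the 6: 3.

3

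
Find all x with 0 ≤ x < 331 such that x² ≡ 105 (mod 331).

84, 247

Since 331 ≡ 3 (mod 4), a square root of 105 is 105^((331+1)/4) = 105^83 mod 331.
Repeated squaring: 105^2≡102, 105^4≡143, 105^8≡258, 105^16≡33, 105^32≡96, 105^64≡279 (mod 331).
105^83 = 105^(64+16+2+1) ≡ 84 (mod 331).
Check: 84² = 7056 ≡ 105 (mod 331). The two roots are 84 and 247.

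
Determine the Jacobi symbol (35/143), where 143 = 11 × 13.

-1

Reciprocity: 35 ≡ 3 and 143 ≡ 3 (mod 4), so (35/143) = −(143/35).
Reduce top mod 35: now compute (3/35).
Reciprocity: 3 ≡ 3 and 35 ≡ 3 (mod 4), so (3/35) = −(35/3).
Reduce top mod 3: now compute (2/3).
Pull out 2: since 3 ≡ 3 (mod 8), (2/3) = -1.
Reached (1/3) = 1. Collecting the sign flips along the way, the symbol is -1.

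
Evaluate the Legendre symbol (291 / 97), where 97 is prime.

First reduce: 291 ≡ 0 (mod 97).
Top reduces to 0: gcd > 1, so the symbol is 0.

0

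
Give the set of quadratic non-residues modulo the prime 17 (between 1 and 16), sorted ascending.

Square k = 1,…,8 (k and 17−k give the same square):
1²=1, 2²=4, 3²=9, 4²=16, 5²≡8, 6²≡2, 7²≡15, 8²≡13 (mod 17).
The residues are {1, 2, 4, 8, 9, 13, 15, 16}; the non-residues are the remaining 8 nonzero classes.

3,5,6,7,10,11,12,14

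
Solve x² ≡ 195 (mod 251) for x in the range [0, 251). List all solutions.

114, 137

Since 251 ≡ 3 (mod 4), a square root of 195 is 195^((251+1)/4) = 195^63 mod 251.
Repeated squaring: 195^2≡124, 195^4≡65, 195^8≡209, 195^16≡7, 195^32≡49 (mod 251).
195^63 = 195^(32+16+8+4+2+1) ≡ 114 (mod 251).
Check: 114² = 12996 ≡ 195 (mod 251). The two roots are 114 and 137.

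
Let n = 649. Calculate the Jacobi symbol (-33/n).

First reduce: -33 ≡ 616 (mod 649).
Pull out 2^3: since 649 ≡ 1 (mod 8), (2/649) = +1, so (2/649)^3 = +1.
Reciprocity: 77 ≡ 1 and 649 ≡ 1 (mod 4), so (77/649) = +(649/77).
Reduce top mod 77: now compute (33/77).
Reciprocity: 33 ≡ 1 and 77 ≡ 1 (mod 4), so (33/77) = +(77/33).
Reduce top mod 33: now compute (11/33).
Reciprocity: 11 ≡ 3 and 33 ≡ 1 (mod 4), so (11/33) = +(33/11).
Reduce top mod 11: now compute (0/11).
Top reduces to 0: gcd > 1, so the symbol is 0.

0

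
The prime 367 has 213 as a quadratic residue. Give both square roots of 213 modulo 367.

41, 326

Since 367 ≡ 3 (mod 4), a square root of 213 is 213^((367+1)/4) = 213^92 mod 367.
Repeated squaring: 213^2≡228, 213^4≡237, 213^8≡18, 213^16≡324, 213^32≡14, 213^64≡196 (mod 367).
213^92 = 213^(64+16+8+4) ≡ 41 (mod 367).
Check: 41² = 1681 ≡ 213 (mod 367). The two roots are 41 and 326.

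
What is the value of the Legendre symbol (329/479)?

-1

Euler's criterion: (329/479) ≡ 329^239 (mod 479).
329^2 ≡ 466 (mod 479)
329^4 ≡ 169 (mod 479)
329^8 ≡ 300 (mod 479)
329^16 ≡ 427 (mod 479)
329^32 ≡ 309 (mod 479)
329^64 ≡ 160 (mod 479)
329^128 ≡ 213 (mod 479)
329^239 = 329^(128+64+32+8+4+2+1) ≡ 478 (mod 479).
Result is 478 ≡ −1, so (329/479) = −1.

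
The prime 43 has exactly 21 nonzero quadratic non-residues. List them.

2 3 5 7 8 12 18 19 20 22 26 27 28 29 30 32 33 34 37 39 42

Square k = 1,…,21 (k and 43−k give the same square):
1²=1, 2²=4, 3²=9, 4²=16, 5²=25, 6²=36, 7²≡6, 8²≡21, 9²≡38, 10²≡14, 11²≡35, 12²≡15, 13²≡40, 14²≡24, 15²≡10, 16²≡41, 17²≡31, 18²≡23, 19²≡17, 20²≡13, 21²≡11 (mod 43).
The residues are {1, 4, 6, 9, 10, 11, 13, 14, 15, 16, 17, 21, 23, 24, 25, 31, 35, 36, 38, 40, 41}; the non-residues are the remaining 21 nonzero classes.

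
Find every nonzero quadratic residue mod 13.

1, 3, 4, 9, 10, 12

Square k = 1,…,6 (k and 13−k give the same square):
1²=1, 2²=4, 3²=9, 4²≡3, 5²≡12, 6²≡10 (mod 13).
So the quadratic residues mod 13 are {1, 3, 4, 9, 10, 12}.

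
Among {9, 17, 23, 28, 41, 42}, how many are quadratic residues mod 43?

4

(9/43) = +1 → QR.
(17/43) = +1 → QR.
(23/43) = +1 → QR.
(28/43) = -1 → non-residue.
(41/43) = +1 → QR.
(42/43) = -1 → non-residue.
Total quadratic residues among the 6: 4.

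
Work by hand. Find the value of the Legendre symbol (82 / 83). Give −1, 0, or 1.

Pull out 2: since 83 ≡ 3 (mod 8), (2/83) = -1.
Reciprocity: 41 ≡ 1 and 83 ≡ 3 (mod 4), so (41/83) = +(83/41).
Reduce top mod 41: now compute (1/41).
Reached (1/41) = 1. Collecting the sign flips along the way, the symbol is -1.

-1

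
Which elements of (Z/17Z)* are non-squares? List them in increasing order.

Square k = 1,…,8 (k and 17−k give the same square):
1²=1, 2²=4, 3²=9, 4²=16, 5²≡8, 6²≡2, 7²≡15, 8²≡13 (mod 17).
The residues are {1, 2, 4, 8, 9, 13, 15, 16}; the non-residues are the remaining 8 nonzero classes.

3 5 6 7 10 11 12 14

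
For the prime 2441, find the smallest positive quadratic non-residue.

3

(2/2441) = +1, so 2 is a residue.
(3/2441) = −1, so 3 is the smallest positive non-residue mod 2441.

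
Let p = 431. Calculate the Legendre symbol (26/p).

Pull out 2: since 431 ≡ 7 (mod 8), (2/431) = +1.
Reciprocity: 13 ≡ 1 and 431 ≡ 3 (mod 4), so (13/431) = +(431/13).
Reduce top mod 13: now compute (2/13).
Pull out 2: since 13 ≡ 5 (mod 8), (2/13) = -1.
Reached (1/13) = 1. Collecting the sign flips along the way, the symbol is -1.

-1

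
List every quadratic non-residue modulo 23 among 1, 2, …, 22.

5 7 10 11 14 15 17 19 20 21 22

Square k = 1,…,11 (k and 23−k give the same square):
1²=1, 2²=4, 3²=9, 4²=16, 5²≡2, 6²≡13, 7²≡3, 8²≡18, 9²≡12, 10²≡8, 11²≡6 (mod 23).
The residues are {1, 2, 3, 4, 6, 8, 9, 12, 13, 16, 18}; the non-residues are the remaining 11 nonzero classes.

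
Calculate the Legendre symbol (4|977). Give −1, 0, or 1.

1

Pull out 2^2: since 977 ≡ 1 (mod 8), (2/977) = +1, so (2/977)^2 = +1.
Reached (1/977) = 1. Collecting the sign flips along the way, the symbol is +1.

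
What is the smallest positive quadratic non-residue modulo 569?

(2/569) = +1, so 2 is a residue.
(3/569) = −1, so 3 is the smallest positive non-residue mod 569.

3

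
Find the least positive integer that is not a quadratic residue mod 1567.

3

(2/1567) = +1, so 2 is a residue.
(3/1567) = −1, so 3 is the smallest positive non-residue mod 1567.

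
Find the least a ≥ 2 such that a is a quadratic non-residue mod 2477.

(2/2477) = −1, so 2 is the smallest positive non-residue mod 2477.

2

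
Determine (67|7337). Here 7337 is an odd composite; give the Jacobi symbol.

Reciprocity: 67 ≡ 3 and 7337 ≡ 1 (mod 4), so (67/7337) = +(7337/67).
Reduce top mod 67: now compute (34/67).
Pull out 2: since 67 ≡ 3 (mod 8), (2/67) = -1.
Reciprocity: 17 ≡ 1 and 67 ≡ 3 (mod 4), so (17/67) = +(67/17).
Reduce top mod 17: now compute (16/17).
Pull out 2^4: since 17 ≡ 1 (mod 8), (2/17) = +1, so (2/17)^4 = +1.
Reached (1/17) = 1. Collecting the sign flips along the way, the symbol is -1.

-1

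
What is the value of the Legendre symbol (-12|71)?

-1

First reduce: -12 ≡ 59 (mod 71).
Reciprocity: 59 ≡ 3 and 71 ≡ 3 (mod 4), so (59/71) = −(71/59).
Reduce top mod 59: now compute (12/59).
Pull out 2^2: since 59 ≡ 3 (mod 8), (2/59) = -1, so (2/59)^2 = +1.
Reciprocity: 3 ≡ 3 and 59 ≡ 3 (mod 4), so (3/59) = −(59/3).
Reduce top mod 3: now compute (2/3).
Pull out 2: since 3 ≡ 3 (mod 8), (2/3) = -1.
Reached (1/3) = 1. Collecting the sign flips along the way, the symbol is -1.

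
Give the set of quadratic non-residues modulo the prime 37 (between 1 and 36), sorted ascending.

2,5,6,8,13,14,15,17,18,19,20,22,23,24,29,31,32,35

Square k = 1,…,18 (k and 37−k give the same square):
1²=1, 2²=4, 3²=9, 4²=16, 5²=25, 6²=36, 7²≡12, 8²≡27, 9²≡7, 10²≡26, 11²≡10, 12²≡33, 13²≡21, 14²≡11, 15²≡3, 16²≡34, 17²≡30, 18²≡28 (mod 37).
The residues are {1, 3, 4, 7, 9, 10, 11, 12, 16, 21, 25, 26, 27, 28, 30, 33, 34, 36}; the non-residues are the remaining 18 nonzero classes.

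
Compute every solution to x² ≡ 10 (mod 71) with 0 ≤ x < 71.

Since 71 ≡ 3 (mod 4), a square root of 10 is 10^((71+1)/4) = 10^18 mod 71.
Repeated squaring: 10^2≡29, 10^4≡60, 10^8≡50, 10^16≡15 (mod 71).
10^18 = 10^(16+2) ≡ 9 (mod 71).
Check: 9² = 81 ≡ 10 (mod 71). The two roots are 9 and 62.

9, 62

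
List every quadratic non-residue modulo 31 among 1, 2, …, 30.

3,6,11,12,13,15,17,21,22,23,24,26,27,29,30

Square k = 1,…,15 (k and 31−k give the same square):
1²=1, 2²=4, 3²=9, 4²=16, 5²=25, 6²≡5, 7²≡18, 8²≡2, 9²≡19, 10²≡7, 11²≡28, 12²≡20, 13²≡14, 14²≡10, 15²≡8 (mod 31).
The residues are {1, 2, 4, 5, 7, 8, 9, 10, 14, 16, 18, 19, 20, 25, 28}; the non-residues are the remaining 15 nonzero classes.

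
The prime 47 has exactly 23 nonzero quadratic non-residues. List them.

Square k = 1,…,23 (k and 47−k give the same square):
1²=1, 2²=4, 3²=9, 4²=16, 5²=25, 6²=36, 7²≡2, 8²≡17, 9²≡34, 10²≡6, 11²≡27, 12²≡3, 13²≡28, 14²≡8, 15²≡37, 16²≡21, 17²≡7, 18²≡42, 19²≡32, 20²≡24, 21²≡18, 22²≡14, 23²≡12 (mod 47).
The residues are {1, 2, 3, 4, 6, 7, 8, 9, 12, 14, 16, 17, 18, 21, 24, 25, 27, 28, 32, 34, 36, 37, 42}; the non-residues are the remaining 23 nonzero classes.

5,10,11,13,15,19,20,22,23,26,29,30,31,33,35,38,39,40,41,43,44,45,46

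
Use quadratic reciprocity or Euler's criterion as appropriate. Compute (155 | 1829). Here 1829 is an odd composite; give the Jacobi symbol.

Reciprocity: 155 ≡ 3 and 1829 ≡ 1 (mod 4), so (155/1829) = +(1829/155).
Reduce top mod 155: now compute (124/155).
Pull out 2^2: since 155 ≡ 3 (mod 8), (2/155) = -1, so (2/155)^2 = +1.
Reciprocity: 31 ≡ 3 and 155 ≡ 3 (mod 4), so (31/155) = −(155/31).
Reduce top mod 31: now compute (0/31).
Top reduces to 0: gcd > 1, so the symbol is 0.

0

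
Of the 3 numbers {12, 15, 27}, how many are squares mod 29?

(12/29) = -1 → non-residue.
(15/29) = -1 → non-residue.
(27/29) = -1 → non-residue.
Total quadratic residues among the 3: 0.

0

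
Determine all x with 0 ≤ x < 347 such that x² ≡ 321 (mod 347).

Since 347 ≡ 3 (mod 4), a square root of 321 is 321^((347+1)/4) = 321^87 mod 347.
Repeated squaring: 321^2≡329, 321^4≡324, 321^8≡182, 321^16≡159, 321^32≡297, 321^64≡71 (mod 347).
321^87 = 321^(64+16+4+2+1) ≡ 93 (mod 347).
Check: 93² = 8649 ≡ 321 (mod 347). The two roots are 93 and 254.

93, 254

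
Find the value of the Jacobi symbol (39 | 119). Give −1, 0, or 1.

Reciprocity: 39 ≡ 3 and 119 ≡ 3 (mod 4), so (39/119) = −(119/39).
Reduce top mod 39: now compute (2/39).
Pull out 2: since 39 ≡ 7 (mod 8), (2/39) = +1.
Reached (1/39) = 1. Collecting the sign flips along the way, the symbol is -1.

-1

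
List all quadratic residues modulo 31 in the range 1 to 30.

Square k = 1,…,15 (k and 31−k give the same square):
1²=1, 2²=4, 3²=9, 4²=16, 5²=25, 6²≡5, 7²≡18, 8²≡2, 9²≡19, 10²≡7, 11²≡28, 12²≡20, 13²≡14, 14²≡10, 15²≡8 (mod 31).
So the quadratic residues mod 31 are {1, 2, 4, 5, 7, 8, 9, 10, 14, 16, 18, 19, 20, 25, 28}.

1,2,4,5,7,8,9,10,14,16,18,19,20,25,28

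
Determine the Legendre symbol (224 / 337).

1

Pull out 2^5: since 337 ≡ 1 (mod 8), (2/337) = +1, so (2/337)^5 = +1.
Reciprocity: 7 ≡ 3 and 337 ≡ 1 (mod 4), so (7/337) = +(337/7).
Reduce top mod 7: now compute (1/7).
Reached (1/7) = 1. Collecting the sign flips along the way, the symbol is +1.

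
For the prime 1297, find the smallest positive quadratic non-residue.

(2/1297) = +1, so 2 is a residue.
(3/1297) = +1, so 3 is a residue.
(4/1297) = +1, so 4 is a residue.
(5/1297) = −1, so 5 is the smallest positive non-residue mod 1297.

5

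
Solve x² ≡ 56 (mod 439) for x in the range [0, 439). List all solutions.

Since 439 ≡ 3 (mod 4), a square root of 56 is 56^((439+1)/4) = 56^110 mod 439.
Repeated squaring: 56^2≡63, 56^4≡18, 56^8≡324, 56^16≡55, 56^32≡391, 56^64≡109 (mod 439).
56^110 = 56^(64+32+8+4+2) ≡ 345 (mod 439).
Check: 345² = 119025 ≡ 56 (mod 439). The two roots are 94 and 345.

94, 345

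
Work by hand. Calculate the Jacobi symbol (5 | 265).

0

Reciprocity: 5 ≡ 1 and 265 ≡ 1 (mod 4), so (5/265) = +(265/5).
Reduce top mod 5: now compute (0/5).
Top reduces to 0: gcd > 1, so the symbol is 0.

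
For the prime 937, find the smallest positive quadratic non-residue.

(2/937) = +1, so 2 is a residue.
(3/937) = +1, so 3 is a residue.
(4/937) = +1, so 4 is a residue.
(5/937) = −1, so 5 is the smallest positive non-residue mod 937.

5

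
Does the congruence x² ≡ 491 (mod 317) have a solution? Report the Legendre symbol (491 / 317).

First reduce: 491 ≡ 174 (mod 317).
Pull out 2: since 317 ≡ 5 (mod 8), (2/317) = -1.
Reciprocity: 87 ≡ 3 and 317 ≡ 1 (mod 4), so (87/317) = +(317/87).
Reduce top mod 87: now compute (56/87).
Pull out 2^3: since 87 ≡ 7 (mod 8), (2/87) = +1, so (2/87)^3 = +1.
Reciprocity: 7 ≡ 3 and 87 ≡ 3 (mod 4), so (7/87) = −(87/7).
Reduce top mod 7: now compute (3/7).
Reciprocity: 3 ≡ 3 and 7 ≡ 3 (mod 4), so (3/7) = −(7/3).
Reduce top mod 3: now compute (1/3).
Reached (1/3) = 1. Collecting the sign flips along the way, the symbol is -1.

-1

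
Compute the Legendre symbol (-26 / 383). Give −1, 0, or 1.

First reduce: -26 ≡ 357 (mod 383).
Reciprocity: 357 ≡ 1 and 383 ≡ 3 (mod 4), so (357/383) = +(383/357).
Reduce top mod 357: now compute (26/357).
Pull out 2: since 357 ≡ 5 (mod 8), (2/357) = -1.
Reciprocity: 13 ≡ 1 and 357 ≡ 1 (mod 4), so (13/357) = +(357/13).
Reduce top mod 13: now compute (6/13).
Pull out 2: since 13 ≡ 5 (mod 8), (2/13) = -1.
Reciprocity: 3 ≡ 3 and 13 ≡ 1 (mod 4), so (3/13) = +(13/3).
Reduce top mod 3: now compute (1/3).
Reached (1/3) = 1. Collecting the sign flips along the way, the symbol is +1.

1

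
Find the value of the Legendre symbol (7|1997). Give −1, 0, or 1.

1

Reciprocity: 7 ≡ 3 and 1997 ≡ 1 (mod 4), so (7/1997) = +(1997/7).
Reduce top mod 7: now compute (2/7).
Pull out 2: since 7 ≡ 7 (mod 8), (2/7) = +1.
Reached (1/7) = 1. Collecting the sign flips along the way, the symbol is +1.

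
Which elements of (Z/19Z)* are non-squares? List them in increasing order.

Square k = 1,…,9 (k and 19−k give the same square):
1²=1, 2²=4, 3²=9, 4²=16, 5²≡6, 6²≡17, 7²≡11, 8²≡7, 9²≡5 (mod 19).
The residues are {1, 4, 5, 6, 7, 9, 11, 16, 17}; the non-residues are the remaining 9 nonzero classes.

2 3 8 10 12 13 14 15 18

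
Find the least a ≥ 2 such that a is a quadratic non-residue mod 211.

(2/211) = −1, so 2 is the smallest positive non-residue mod 211.

2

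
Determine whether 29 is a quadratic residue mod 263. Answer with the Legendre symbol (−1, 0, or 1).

-1

Reciprocity: 29 ≡ 1 and 263 ≡ 3 (mod 4), so (29/263) = +(263/29).
Reduce top mod 29: now compute (2/29).
Pull out 2: since 29 ≡ 5 (mod 8), (2/29) = -1.
Reached (1/29) = 1. Collecting the sign flips along the way, the symbol is -1.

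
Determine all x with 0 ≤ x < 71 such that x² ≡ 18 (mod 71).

35, 36

Since 71 ≡ 3 (mod 4), a square root of 18 is 18^((71+1)/4) = 18^18 mod 71.
Repeated squaring: 18^2≡40, 18^4≡38, 18^8≡24, 18^16≡8 (mod 71).
18^18 = 18^(16+2) ≡ 36 (mod 71).
Check: 36² = 1296 ≡ 18 (mod 71). The two roots are 35 and 36.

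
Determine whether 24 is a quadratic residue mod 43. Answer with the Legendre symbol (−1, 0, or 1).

1

Pull out 2^3: since 43 ≡ 3 (mod 8), (2/43) = -1, so (2/43)^3 = -1.
Reciprocity: 3 ≡ 3 and 43 ≡ 3 (mod 4), so (3/43) = −(43/3).
Reduce top mod 3: now compute (1/3).
Reached (1/3) = 1. Collecting the sign flips along the way, the symbol is +1.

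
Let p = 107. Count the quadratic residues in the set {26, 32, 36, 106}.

(26/107) = -1 → non-residue.
(32/107) = -1 → non-residue.
(36/107) = +1 → QR.
(106/107) = -1 → non-residue.
Total quadratic residues among the 4: 1.

1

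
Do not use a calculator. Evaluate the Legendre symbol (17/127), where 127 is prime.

1

Reciprocity: 17 ≡ 1 and 127 ≡ 3 (mod 4), so (17/127) = +(127/17).
Reduce top mod 17: now compute (8/17).
Pull out 2^3: since 17 ≡ 1 (mod 8), (2/17) = +1, so (2/17)^3 = +1.
Reached (1/17) = 1. Collecting the sign flips along the way, the symbol is +1.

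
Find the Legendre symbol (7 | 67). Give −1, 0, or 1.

Euler's criterion: (7/67) ≡ 7^33 (mod 67).
7^2 ≡ 49 (mod 67)
7^4 ≡ 56 (mod 67)
7^8 ≡ 54 (mod 67)
7^16 ≡ 35 (mod 67)
7^32 ≡ 19 (mod 67)
7^33 = 7^(32+1) ≡ 66 (mod 67).
Result is 66 ≡ −1, so (7/67) = −1.

-1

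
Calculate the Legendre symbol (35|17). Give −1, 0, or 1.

Euler's criterion: (35/17) ≡ 1^8 (mod 17).
1^2 ≡ 1 (mod 17)
1^4 ≡ 1 (mod 17)
1^8 ≡ 1 (mod 17)
1^8 = 1^(8) ≡ 1 (mod 17).
Result is 1, so (35/17) = 1.

1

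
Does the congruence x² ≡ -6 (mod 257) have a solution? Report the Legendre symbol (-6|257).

-1

Euler's criterion: (-6/257) ≡ 251^128 (mod 257).
251^2 ≡ 36 (mod 257)
251^4 ≡ 11 (mod 257)
251^8 ≡ 121 (mod 257)
251^16 ≡ 249 (mod 257)
251^32 ≡ 64 (mod 257)
251^64 ≡ 241 (mod 257)
251^128 ≡ 256 (mod 257)
251^128 = 251^(128) ≡ 256 (mod 257).
Result is 256 ≡ −1, so (-6/257) = −1.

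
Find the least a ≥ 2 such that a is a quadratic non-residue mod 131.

(2/131) = −1, so 2 is the smallest positive non-residue mod 131.

2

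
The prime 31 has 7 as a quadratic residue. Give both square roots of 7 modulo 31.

Since 31 ≡ 3 (mod 4), a square root of 7 is 7^((31+1)/4) = 7^8 mod 31.
Repeated squaring: 7^2≡18, 7^4≡14, 7^8≡10 (mod 31).
7^8 = 7^(8) ≡ 10 (mod 31).
Check: 10² = 100 ≡ 7 (mod 31). The two roots are 10 and 21.

10, 21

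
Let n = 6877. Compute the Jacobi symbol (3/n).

Reciprocity: 3 ≡ 3 and 6877 ≡ 1 (mod 4), so (3/6877) = +(6877/3).
Reduce top mod 3: now compute (1/3).
Reached (1/3) = 1. Collecting the sign flips along the way, the symbol is +1.

1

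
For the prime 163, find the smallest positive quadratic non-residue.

2

(2/163) = −1, so 2 is the smallest positive non-residue mod 163.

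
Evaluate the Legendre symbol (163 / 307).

Euler's criterion: (163/307) ≡ 163^153 (mod 307).
163^2 ≡ 167 (mod 307)
163^4 ≡ 259 (mod 307)
163^8 ≡ 155 (mod 307)
163^16 ≡ 79 (mod 307)
163^32 ≡ 101 (mod 307)
163^64 ≡ 70 (mod 307)
163^128 ≡ 295 (mod 307)
163^153 = 163^(128+16+8+1) ≡ 306 (mod 307).
Result is 306 ≡ −1, so (163/307) = −1.

-1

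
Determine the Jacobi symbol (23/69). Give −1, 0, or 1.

0

Reciprocity: 23 ≡ 3 and 69 ≡ 1 (mod 4), so (23/69) = +(69/23).
Reduce top mod 23: now compute (0/23).
Top reduces to 0: gcd > 1, so the symbol is 0.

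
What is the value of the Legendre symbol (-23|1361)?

First reduce: -23 ≡ 1338 (mod 1361).
Pull out 2: since 1361 ≡ 1 (mod 8), (2/1361) = +1.
Reciprocity: 669 ≡ 1 and 1361 ≡ 1 (mod 4), so (669/1361) = +(1361/669).
Reduce top mod 669: now compute (23/669).
Reciprocity: 23 ≡ 3 and 669 ≡ 1 (mod 4), so (23/669) = +(669/23).
Reduce top mod 23: now compute (2/23).
Pull out 2: since 23 ≡ 7 (mod 8), (2/23) = +1.
Reached (1/23) = 1. Collecting the sign flips along the way, the symbol is +1.

1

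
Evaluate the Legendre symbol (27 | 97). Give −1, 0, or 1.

Euler's criterion: (27/97) ≡ 27^48 (mod 97).
27^2 ≡ 50 (mod 97)
27^4 ≡ 75 (mod 97)
27^8 ≡ 96 (mod 97)
27^16 ≡ 1 (mod 97)
27^32 ≡ 1 (mod 97)
27^48 = 27^(32+16) ≡ 1 (mod 97).
Result is 1, so (27/97) = 1.

1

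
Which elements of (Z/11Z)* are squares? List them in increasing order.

1, 3, 4, 5, 9

Square k = 1,…,5 (k and 11−k give the same square):
1²=1, 2²=4, 3²=9, 4²≡5, 5²≡3 (mod 11).
So the quadratic residues mod 11 are {1, 3, 4, 5, 9}.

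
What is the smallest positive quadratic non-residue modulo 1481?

(2/1481) = +1, so 2 is a residue.
(3/1481) = −1, so 3 is the smallest positive non-residue mod 1481.

3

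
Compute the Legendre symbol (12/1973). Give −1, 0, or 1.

-1

Pull out 2^2: since 1973 ≡ 5 (mod 8), (2/1973) = -1, so (2/1973)^2 = +1.
Reciprocity: 3 ≡ 3 and 1973 ≡ 1 (mod 4), so (3/1973) = +(1973/3).
Reduce top mod 3: now compute (2/3).
Pull out 2: since 3 ≡ 3 (mod 8), (2/3) = -1.
Reached (1/3) = 1. Collecting the sign flips along the way, the symbol is -1.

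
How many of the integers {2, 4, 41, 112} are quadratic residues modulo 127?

3

(2/127) = +1 → QR.
(4/127) = +1 → QR.
(41/127) = +1 → QR.
(112/127) = -1 → non-residue.
Total quadratic residues among the 4: 3.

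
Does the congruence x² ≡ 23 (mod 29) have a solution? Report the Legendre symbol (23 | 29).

Reciprocity: 23 ≡ 3 and 29 ≡ 1 (mod 4), so (23/29) = +(29/23).
Reduce top mod 23: now compute (6/23).
Pull out 2: since 23 ≡ 7 (mod 8), (2/23) = +1.
Reciprocity: 3 ≡ 3 and 23 ≡ 3 (mod 4), so (3/23) = −(23/3).
Reduce top mod 3: now compute (2/3).
Pull out 2: since 3 ≡ 3 (mod 8), (2/3) = -1.
Reached (1/3) = 1. Collecting the sign flips along the way, the symbol is +1.

1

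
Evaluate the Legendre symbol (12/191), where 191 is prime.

Pull out 2^2: since 191 ≡ 7 (mod 8), (2/191) = +1, so (2/191)^2 = +1.
Reciprocity: 3 ≡ 3 and 191 ≡ 3 (mod 4), so (3/191) = −(191/3).
Reduce top mod 3: now compute (2/3).
Pull out 2: since 3 ≡ 3 (mod 8), (2/3) = -1.
Reached (1/3) = 1. Collecting the sign flips along the way, the symbol is +1.

1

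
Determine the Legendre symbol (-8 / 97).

Euler's criterion: (-8/97) ≡ 89^48 (mod 97).
89^2 ≡ 64 (mod 97)
89^4 ≡ 22 (mod 97)
89^8 ≡ 96 (mod 97)
89^16 ≡ 1 (mod 97)
89^32 ≡ 1 (mod 97)
89^48 = 89^(32+16) ≡ 1 (mod 97).
Result is 1, so (-8/97) = 1.

1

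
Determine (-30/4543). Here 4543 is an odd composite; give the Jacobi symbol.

-1

First reduce: -30 ≡ 4513 (mod 4543).
Reciprocity: 4513 ≡ 1 and 4543 ≡ 3 (mod 4), so (4513/4543) = +(4543/4513).
Reduce top mod 4513: now compute (30/4513).
Pull out 2: since 4513 ≡ 1 (mod 8), (2/4513) = +1.
Reciprocity: 15 ≡ 3 and 4513 ≡ 1 (mod 4), so (15/4513) = +(4513/15).
Reduce top mod 15: now compute (13/15).
Reciprocity: 13 ≡ 1 and 15 ≡ 3 (mod 4), so (13/15) = +(15/13).
Reduce top mod 13: now compute (2/13).
Pull out 2: since 13 ≡ 5 (mod 8), (2/13) = -1.
Reached (1/13) = 1. Collecting the sign flips along the way, the symbol is -1.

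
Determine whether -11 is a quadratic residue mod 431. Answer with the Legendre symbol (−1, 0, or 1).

First reduce: -11 ≡ 420 (mod 431).
Pull out 2^2: since 431 ≡ 7 (mod 8), (2/431) = +1, so (2/431)^2 = +1.
Reciprocity: 105 ≡ 1 and 431 ≡ 3 (mod 4), so (105/431) = +(431/105).
Reduce top mod 105: now compute (11/105).
Reciprocity: 11 ≡ 3 and 105 ≡ 1 (mod 4), so (11/105) = +(105/11).
Reduce top mod 11: now compute (6/11).
Pull out 2: since 11 ≡ 3 (mod 8), (2/11) = -1.
Reciprocity: 3 ≡ 3 and 11 ≡ 3 (mod 4), so (3/11) = −(11/3).
Reduce top mod 3: now compute (2/3).
Pull out 2: since 3 ≡ 3 (mod 8), (2/3) = -1.
Reached (1/3) = 1. Collecting the sign flips along the way, the symbol is -1.

-1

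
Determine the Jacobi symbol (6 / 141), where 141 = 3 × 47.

Pull out 2: since 141 ≡ 5 (mod 8), (2/141) = -1.
Reciprocity: 3 ≡ 3 and 141 ≡ 1 (mod 4), so (3/141) = +(141/3).
Reduce top mod 3: now compute (0/3).
Top reduces to 0: gcd > 1, so the symbol is 0.

0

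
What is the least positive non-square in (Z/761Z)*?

(2/761) = +1, so 2 is a residue.
(3/761) = −1, so 3 is the smallest positive non-residue mod 761.

3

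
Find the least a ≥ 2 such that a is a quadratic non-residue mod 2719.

(2/2719) = +1, so 2 is a residue.
(3/2719) = −1, so 3 is the smallest positive non-residue mod 2719.

3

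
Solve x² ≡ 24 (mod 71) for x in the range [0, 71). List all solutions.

33, 38

Since 71 ≡ 3 (mod 4), a square root of 24 is 24^((71+1)/4) = 24^18 mod 71.
Repeated squaring: 24^2≡8, 24^4≡64, 24^8≡49, 24^16≡58 (mod 71).
24^18 = 24^(16+2) ≡ 38 (mod 71).
Check: 38² = 1444 ≡ 24 (mod 71). The two roots are 33 and 38.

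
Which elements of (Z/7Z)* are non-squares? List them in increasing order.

Square k = 1,…,3 (k and 7−k give the same square):
1²=1, 2²=4, 3²≡2 (mod 7).
The residues are {1, 2, 4}; the non-residues are the remaining 3 nonzero classes.

3 5 6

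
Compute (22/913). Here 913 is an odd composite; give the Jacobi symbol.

0

Pull out 2: since 913 ≡ 1 (mod 8), (2/913) = +1.
Reciprocity: 11 ≡ 3 and 913 ≡ 1 (mod 4), so (11/913) = +(913/11).
Reduce top mod 11: now compute (0/11).
Top reduces to 0: gcd > 1, so the symbol is 0.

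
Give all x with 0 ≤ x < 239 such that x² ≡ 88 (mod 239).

97, 142

Since 239 ≡ 3 (mod 4), a square root of 88 is 88^((239+1)/4) = 88^60 mod 239.
Repeated squaring: 88^2≡96, 88^4≡134, 88^8≡31, 88^16≡5, 88^32≡25 (mod 239).
88^60 = 88^(32+16+8+4) ≡ 142 (mod 239).
Check: 142² = 20164 ≡ 88 (mod 239). The two roots are 97 and 142.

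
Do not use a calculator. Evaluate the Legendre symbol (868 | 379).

First reduce: 868 ≡ 110 (mod 379).
Pull out 2: since 379 ≡ 3 (mod 8), (2/379) = -1.
Reciprocity: 55 ≡ 3 and 379 ≡ 3 (mod 4), so (55/379) = −(379/55).
Reduce top mod 55: now compute (49/55).
Reciprocity: 49 ≡ 1 and 55 ≡ 3 (mod 4), so (49/55) = +(55/49).
Reduce top mod 49: now compute (6/49).
Pull out 2: since 49 ≡ 1 (mod 8), (2/49) = +1.
Reciprocity: 3 ≡ 3 and 49 ≡ 1 (mod 4), so (3/49) = +(49/3).
Reduce top mod 3: now compute (1/3).
Reached (1/3) = 1. Collecting the sign flips along the way, the symbol is +1.

1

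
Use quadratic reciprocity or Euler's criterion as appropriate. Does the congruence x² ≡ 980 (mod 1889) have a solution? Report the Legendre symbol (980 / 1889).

1

Pull out 2^2: since 1889 ≡ 1 (mod 8), (2/1889) = +1, so (2/1889)^2 = +1.
Reciprocity: 245 ≡ 1 and 1889 ≡ 1 (mod 4), so (245/1889) = +(1889/245).
Reduce top mod 245: now compute (174/245).
Pull out 2: since 245 ≡ 5 (mod 8), (2/245) = -1.
Reciprocity: 87 ≡ 3 and 245 ≡ 1 (mod 4), so (87/245) = +(245/87).
Reduce top mod 87: now compute (71/87).
Reciprocity: 71 ≡ 3 and 87 ≡ 3 (mod 4), so (71/87) = −(87/71).
Reduce top mod 71: now compute (16/71).
Pull out 2^4: since 71 ≡ 7 (mod 8), (2/71) = +1, so (2/71)^4 = +1.
Reached (1/71) = 1. Collecting the sign flips along the way, the symbol is +1.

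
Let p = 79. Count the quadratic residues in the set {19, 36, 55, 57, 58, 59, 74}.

(19/79) = +1 → QR.
(36/79) = +1 → QR.
(55/79) = +1 → QR.
(57/79) = -1 → non-residue.
(58/79) = -1 → non-residue.
(59/79) = -1 → non-residue.
(74/79) = -1 → non-residue.
Total quadratic residues among the 7: 3.

3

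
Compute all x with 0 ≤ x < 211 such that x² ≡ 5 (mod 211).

Since 211 ≡ 3 (mod 4), a square root of 5 is 5^((211+1)/4) = 5^53 mod 211.
Repeated squaring: 5^2≡25, 5^4≡203, 5^8≡64, 5^16≡87, 5^32≡184 (mod 211).
5^53 = 5^(32+16+4+1) ≡ 65 (mod 211).
Check: 65² = 4225 ≡ 5 (mod 211). The two roots are 65 and 146.

65, 146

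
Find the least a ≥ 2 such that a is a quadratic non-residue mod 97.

(2/97) = +1, so 2 is a residue.
(3/97) = +1, so 3 is a residue.
(4/97) = +1, so 4 is a residue.
(5/97) = −1, so 5 is the smallest positive non-residue mod 97.

5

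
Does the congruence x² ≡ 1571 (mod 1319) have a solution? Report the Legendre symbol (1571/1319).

First reduce: 1571 ≡ 252 (mod 1319).
Pull out 2^2: since 1319 ≡ 7 (mod 8), (2/1319) = +1, so (2/1319)^2 = +1.
Reciprocity: 63 ≡ 3 and 1319 ≡ 3 (mod 4), so (63/1319) = −(1319/63).
Reduce top mod 63: now compute (59/63).
Reciprocity: 59 ≡ 3 and 63 ≡ 3 (mod 4), so (59/63) = −(63/59).
Reduce top mod 59: now compute (4/59).
Pull out 2^2: since 59 ≡ 3 (mod 8), (2/59) = -1, so (2/59)^2 = +1.
Reached (1/59) = 1. Collecting the sign flips along the way, the symbol is +1.

1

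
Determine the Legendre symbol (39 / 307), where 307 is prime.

1

Euler's criterion: (39/307) ≡ 39^153 (mod 307).
39^2 ≡ 293 (mod 307)
39^4 ≡ 196 (mod 307)
39^8 ≡ 41 (mod 307)
39^16 ≡ 146 (mod 307)
39^32 ≡ 133 (mod 307)
39^64 ≡ 190 (mod 307)
39^128 ≡ 181 (mod 307)
39^153 = 39^(128+16+8+1) ≡ 1 (mod 307).
Result is 1, so (39/307) = 1.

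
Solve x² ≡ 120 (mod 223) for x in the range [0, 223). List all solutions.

Since 223 ≡ 3 (mod 4), a square root of 120 is 120^((223+1)/4) = 120^56 mod 223.
Repeated squaring: 120^2≡128, 120^4≡105, 120^8≡98, 120^16≡15, 120^32≡2 (mod 223).
120^56 = 120^(32+16+8) ≡ 41 (mod 223).
Check: 41² = 1681 ≡ 120 (mod 223). The two roots are 41 and 182.

41, 182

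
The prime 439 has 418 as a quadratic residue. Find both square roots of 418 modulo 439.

36, 403

Since 439 ≡ 3 (mod 4), a square root of 418 is 418^((439+1)/4) = 418^110 mod 439.
Repeated squaring: 418^2≡2, 418^4≡4, 418^8≡16, 418^16≡256, 418^32≡125, 418^64≡260 (mod 439).
418^110 = 418^(64+32+8+4+2) ≡ 36 (mod 439).
Check: 36² = 1296 ≡ 418 (mod 439). The two roots are 36 and 403.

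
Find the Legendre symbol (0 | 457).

Top reduces to 0: gcd > 1, so the symbol is 0.

0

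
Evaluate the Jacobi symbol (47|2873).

Reciprocity: 47 ≡ 3 and 2873 ≡ 1 (mod 4), so (47/2873) = +(2873/47).
Reduce top mod 47: now compute (6/47).
Pull out 2: since 47 ≡ 7 (mod 8), (2/47) = +1.
Reciprocity: 3 ≡ 3 and 47 ≡ 3 (mod 4), so (3/47) = −(47/3).
Reduce top mod 3: now compute (2/3).
Pull out 2: since 3 ≡ 3 (mod 8), (2/3) = -1.
Reached (1/3) = 1. Collecting the sign flips along the way, the symbol is +1.

1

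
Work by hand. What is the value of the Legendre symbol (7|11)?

-1

Reciprocity: 7 ≡ 3 and 11 ≡ 3 (mod 4), so (7/11) = −(11/7).
Reduce top mod 7: now compute (4/7).
Pull out 2^2: since 7 ≡ 7 (mod 8), (2/7) = +1, so (2/7)^2 = +1.
Reached (1/7) = 1. Collecting the sign flips along the way, the symbol is -1.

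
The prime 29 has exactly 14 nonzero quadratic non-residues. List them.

2, 3, 8, 10, 11, 12, 14, 15, 17, 18, 19, 21, 26, 27

Square k = 1,…,14 (k and 29−k give the same square):
1²=1, 2²=4, 3²=9, 4²=16, 5²=25, 6²≡7, 7²≡20, 8²≡6, 9²≡23, 10²≡13, 11²≡5, 12²≡28, 13²≡24, 14²≡22 (mod 29).
The residues are {1, 4, 5, 6, 7, 9, 13, 16, 20, 22, 23, 24, 25, 28}; the non-residues are the remaining 14 nonzero classes.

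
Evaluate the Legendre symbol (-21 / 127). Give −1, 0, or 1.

-1

First reduce: -21 ≡ 106 (mod 127).
Pull out 2: since 127 ≡ 7 (mod 8), (2/127) = +1.
Reciprocity: 53 ≡ 1 and 127 ≡ 3 (mod 4), so (53/127) = +(127/53).
Reduce top mod 53: now compute (21/53).
Reciprocity: 21 ≡ 1 and 53 ≡ 1 (mod 4), so (21/53) = +(53/21).
Reduce top mod 21: now compute (11/21).
Reciprocity: 11 ≡ 3 and 21 ≡ 1 (mod 4), so (11/21) = +(21/11).
Reduce top mod 11: now compute (10/11).
Pull out 2: since 11 ≡ 3 (mod 8), (2/11) = -1.
Reciprocity: 5 ≡ 1 and 11 ≡ 3 (mod 4), so (5/11) = +(11/5).
Reduce top mod 5: now compute (1/5).
Reached (1/5) = 1. Collecting the sign flips along the way, the symbol is -1.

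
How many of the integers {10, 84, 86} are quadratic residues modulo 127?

(10/127) = -1 → non-residue.
(84/127) = +1 → QR.
(86/127) = -1 → non-residue.
Total quadratic residues among the 3: 1.

1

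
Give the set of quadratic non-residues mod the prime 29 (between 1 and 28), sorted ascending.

Square k = 1,…,14 (k and 29−k give the same square):
1²=1, 2²=4, 3²=9, 4²=16, 5²=25, 6²≡7, 7²≡20, 8²≡6, 9²≡23, 10²≡13, 11²≡5, 12²≡28, 13²≡24, 14²≡22 (mod 29).
The residues are {1, 4, 5, 6, 7, 9, 13, 16, 20, 22, 23, 24, 25, 28}; the non-residues are the remaining 14 nonzero classes.

2, 3, 8, 10, 11, 12, 14, 15, 17, 18, 19, 21, 26, 27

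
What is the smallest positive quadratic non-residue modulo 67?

(2/67) = −1, so 2 is the smallest positive non-residue mod 67.

2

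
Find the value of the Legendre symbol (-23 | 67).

First reduce: -23 ≡ 44 (mod 67).
Pull out 2^2: since 67 ≡ 3 (mod 8), (2/67) = -1, so (2/67)^2 = +1.
Reciprocity: 11 ≡ 3 and 67 ≡ 3 (mod 4), so (11/67) = −(67/11).
Reduce top mod 11: now compute (1/11).
Reached (1/11) = 1. Collecting the sign flips along the way, the symbol is -1.

-1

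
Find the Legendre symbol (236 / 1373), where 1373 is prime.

1

Pull out 2^2: since 1373 ≡ 5 (mod 8), (2/1373) = -1, so (2/1373)^2 = +1.
Reciprocity: 59 ≡ 3 and 1373 ≡ 1 (mod 4), so (59/1373) = +(1373/59).
Reduce top mod 59: now compute (16/59).
Pull out 2^4: since 59 ≡ 3 (mod 8), (2/59) = -1, so (2/59)^4 = +1.
Reached (1/59) = 1. Collecting the sign flips along the way, the symbol is +1.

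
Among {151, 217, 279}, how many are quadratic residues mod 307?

0

(151/307) = -1 → non-residue.
(217/307) = -1 → non-residue.
(279/307) = -1 → non-residue.
Total quadratic residues among the 3: 0.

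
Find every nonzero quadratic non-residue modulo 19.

2,3,8,10,12,13,14,15,18

Square k = 1,…,9 (k and 19−k give the same square):
1²=1, 2²=4, 3²=9, 4²=16, 5²≡6, 6²≡17, 7²≡11, 8²≡7, 9²≡5 (mod 19).
The residues are {1, 4, 5, 6, 7, 9, 11, 16, 17}; the non-residues are the remaining 9 nonzero classes.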